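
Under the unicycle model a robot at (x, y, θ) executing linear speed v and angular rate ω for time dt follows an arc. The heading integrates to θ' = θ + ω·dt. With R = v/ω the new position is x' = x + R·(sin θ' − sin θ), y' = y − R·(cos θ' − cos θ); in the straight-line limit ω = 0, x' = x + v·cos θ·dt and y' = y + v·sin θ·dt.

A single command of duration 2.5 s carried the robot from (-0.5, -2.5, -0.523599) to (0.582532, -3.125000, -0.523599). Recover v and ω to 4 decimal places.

v = 0.5000, ω = 0.0000

Δθ = -0.523599 − -0.523599 = 0.000000
ω = Δθ/dt = 0.000000/2.5 = 0.0000
ω = 0 → v = (Δx·cos θ + Δy·sin θ)/dt = 0.5000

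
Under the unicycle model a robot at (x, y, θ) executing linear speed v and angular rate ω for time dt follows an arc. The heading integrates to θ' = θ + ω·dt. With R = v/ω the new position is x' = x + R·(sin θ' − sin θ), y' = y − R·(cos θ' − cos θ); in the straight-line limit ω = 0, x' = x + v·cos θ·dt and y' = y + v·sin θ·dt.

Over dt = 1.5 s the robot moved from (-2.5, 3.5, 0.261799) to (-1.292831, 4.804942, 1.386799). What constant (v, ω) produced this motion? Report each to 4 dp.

Δθ = 1.386799 − 0.261799 = 1.125000
ω = Δθ/dt = 1.125000/1.5 = 0.7500
R = −Δy/(cos θ' − cos θ) = 1.6667
v = R·ω = 1.6667·0.7500 = 1.2500

v = 1.2500, ω = 0.7500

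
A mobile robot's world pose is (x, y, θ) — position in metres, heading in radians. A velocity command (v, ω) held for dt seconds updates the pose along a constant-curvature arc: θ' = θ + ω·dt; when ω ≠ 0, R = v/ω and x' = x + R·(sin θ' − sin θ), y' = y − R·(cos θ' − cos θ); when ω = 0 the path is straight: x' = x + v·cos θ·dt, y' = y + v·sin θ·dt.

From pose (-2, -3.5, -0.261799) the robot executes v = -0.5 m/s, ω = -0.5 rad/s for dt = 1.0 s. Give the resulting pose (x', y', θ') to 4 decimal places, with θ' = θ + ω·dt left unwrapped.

θ' = -0.2618 + -0.5·1.0 = -0.7618
R = v/ω = -0.5/-0.5 = 1.0000
x' = -2 + 1.0000·(sin -0.7618 − sin -0.2618) = -2.4314
y' = -3.5 − 1.0000·(cos -0.7618 − cos -0.2618) = -3.2577

(-2.4314, -3.2577, -0.7618)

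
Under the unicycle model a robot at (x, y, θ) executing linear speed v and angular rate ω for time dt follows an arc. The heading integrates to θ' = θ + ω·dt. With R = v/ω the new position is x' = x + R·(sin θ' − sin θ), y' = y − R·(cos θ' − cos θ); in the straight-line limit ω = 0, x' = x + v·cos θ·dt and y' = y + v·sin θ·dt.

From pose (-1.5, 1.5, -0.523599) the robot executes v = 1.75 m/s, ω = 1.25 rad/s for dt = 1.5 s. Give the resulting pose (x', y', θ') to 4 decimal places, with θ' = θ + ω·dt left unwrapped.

θ' = -0.5236 + 1.25·1.5 = 1.3514
R = v/ω = 1.75/1.25 = 1.4000
x' = -1.5 + 1.4000·(sin 1.3514 − sin -0.5236) = 0.5664
y' = 1.5 − 1.4000·(cos 1.3514 − cos -0.5236) = 2.4077

(0.5664, 2.4077, 1.3514)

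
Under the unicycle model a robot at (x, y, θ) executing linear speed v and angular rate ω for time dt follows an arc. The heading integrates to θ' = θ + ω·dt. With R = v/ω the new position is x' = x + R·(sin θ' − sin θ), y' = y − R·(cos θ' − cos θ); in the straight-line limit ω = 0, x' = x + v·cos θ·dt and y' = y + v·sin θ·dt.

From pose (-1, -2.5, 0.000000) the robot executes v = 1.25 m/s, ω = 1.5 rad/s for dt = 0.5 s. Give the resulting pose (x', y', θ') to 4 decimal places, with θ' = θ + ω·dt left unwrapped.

θ' = 0.0000 + 1.5·0.5 = 0.7500
R = v/ω = 1.25/1.5 = 0.8333
x' = -1 + 0.8333·(sin 0.7500 − sin 0.0000) = -0.4320
y' = -2.5 − 0.8333·(cos 0.7500 − cos 0.0000) = -2.2764

(-0.4320, -2.2764, 0.7500)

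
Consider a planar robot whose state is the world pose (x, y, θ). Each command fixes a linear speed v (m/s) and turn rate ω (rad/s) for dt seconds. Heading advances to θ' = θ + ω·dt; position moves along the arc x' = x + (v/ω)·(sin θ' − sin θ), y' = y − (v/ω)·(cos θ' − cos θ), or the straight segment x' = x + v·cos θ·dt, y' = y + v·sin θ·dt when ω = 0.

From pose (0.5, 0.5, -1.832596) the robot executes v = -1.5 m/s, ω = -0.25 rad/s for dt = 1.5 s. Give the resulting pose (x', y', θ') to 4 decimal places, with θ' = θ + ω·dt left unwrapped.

(1.4715, 2.5148, -2.2076)

θ' = -1.8326 + -0.25·1.5 = -2.2076
R = v/ω = -1.5/-0.25 = 6.0000
x' = 0.5 + 6.0000·(sin -2.2076 − sin -1.8326) = 1.4715
y' = 0.5 − 6.0000·(cos -2.2076 − cos -1.8326) = 2.5148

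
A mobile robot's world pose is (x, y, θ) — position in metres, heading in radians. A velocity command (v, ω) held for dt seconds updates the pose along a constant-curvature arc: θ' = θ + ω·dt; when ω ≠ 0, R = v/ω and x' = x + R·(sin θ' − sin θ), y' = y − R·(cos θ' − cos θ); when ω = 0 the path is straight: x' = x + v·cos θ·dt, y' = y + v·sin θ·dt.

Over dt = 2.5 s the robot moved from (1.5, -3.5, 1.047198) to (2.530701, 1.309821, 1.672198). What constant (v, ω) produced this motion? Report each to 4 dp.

Δθ = 1.672198 − 1.047198 = 0.625000
ω = Δθ/dt = 0.625000/2.5 = 0.2500
R = −Δy/(cos θ' − cos θ) = 8.0000
v = R·ω = 8.0000·0.2500 = 2.0000

v = 2.0000, ω = 0.2500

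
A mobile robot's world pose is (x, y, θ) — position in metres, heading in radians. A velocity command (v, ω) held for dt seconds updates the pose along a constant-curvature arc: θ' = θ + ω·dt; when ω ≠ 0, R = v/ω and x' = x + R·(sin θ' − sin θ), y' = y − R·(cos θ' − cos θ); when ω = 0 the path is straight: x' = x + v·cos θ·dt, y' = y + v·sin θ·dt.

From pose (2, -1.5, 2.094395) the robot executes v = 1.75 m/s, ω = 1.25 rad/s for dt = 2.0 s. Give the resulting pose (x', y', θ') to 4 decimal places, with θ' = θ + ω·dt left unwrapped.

θ' = 2.0944 + 1.25·2.0 = 4.5944
R = v/ω = 1.75/1.25 = 1.4000
x' = 2 + 1.4000·(sin 4.5944 − sin 2.0944) = -0.6027
y' = -1.5 − 1.4000·(cos 4.5944 − cos 2.0944) = -2.0352

(-0.6027, -2.0352, 4.5944)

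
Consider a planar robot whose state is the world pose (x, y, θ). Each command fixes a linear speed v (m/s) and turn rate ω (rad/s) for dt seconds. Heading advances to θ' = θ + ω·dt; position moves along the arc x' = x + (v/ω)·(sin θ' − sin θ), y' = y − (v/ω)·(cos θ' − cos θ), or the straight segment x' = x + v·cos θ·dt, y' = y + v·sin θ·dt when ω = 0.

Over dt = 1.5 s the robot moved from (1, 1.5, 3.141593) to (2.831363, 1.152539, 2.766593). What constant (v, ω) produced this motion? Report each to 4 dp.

v = -1.2500, ω = -0.2500

Δθ = 2.766593 − 3.141593 = -0.375000
ω = Δθ/dt = -0.375000/1.5 = -0.2500
R = Δx/(sin θ' − sin θ) = 5.0000
v = R·ω = 5.0000·-0.2500 = -1.2500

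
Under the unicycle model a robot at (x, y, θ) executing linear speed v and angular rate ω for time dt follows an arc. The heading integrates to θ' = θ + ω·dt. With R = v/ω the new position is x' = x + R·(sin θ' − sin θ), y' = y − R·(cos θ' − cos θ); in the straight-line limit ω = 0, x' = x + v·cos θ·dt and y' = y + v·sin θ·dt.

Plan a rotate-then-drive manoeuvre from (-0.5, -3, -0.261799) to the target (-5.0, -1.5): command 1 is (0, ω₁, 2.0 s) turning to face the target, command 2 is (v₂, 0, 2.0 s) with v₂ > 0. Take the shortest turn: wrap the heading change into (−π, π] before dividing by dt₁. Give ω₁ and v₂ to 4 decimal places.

heading to target = atan2(-1.5−-3, -5−-0.5) = 2.8198
Δθ = wrap(2.8198 − -0.2618) = 3.0816; ω₁ = Δθ/dt₁ = 1.5408
distance = √((-5−-0.5)² + (-1.5−-3)²) = 4.7434; v₂ = distance/dt₂ = 2.3717

ω₁ = 1.5408, v₂ = 2.3717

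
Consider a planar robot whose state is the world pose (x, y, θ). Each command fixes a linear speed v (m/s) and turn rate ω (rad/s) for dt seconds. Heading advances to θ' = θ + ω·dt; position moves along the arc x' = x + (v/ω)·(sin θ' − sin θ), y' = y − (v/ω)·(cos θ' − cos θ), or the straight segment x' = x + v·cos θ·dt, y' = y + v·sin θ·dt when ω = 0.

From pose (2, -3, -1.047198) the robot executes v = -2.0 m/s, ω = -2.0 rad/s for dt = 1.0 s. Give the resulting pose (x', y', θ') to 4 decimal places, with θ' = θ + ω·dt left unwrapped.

(2.7718, -1.5045, -3.0472)

θ' = -1.0472 + -2.0·1.0 = -3.0472
R = v/ω = -2.0/-2.0 = 1.0000
x' = 2 + 1.0000·(sin -3.0472 − sin -1.0472) = 2.7718
y' = -3 − 1.0000·(cos -3.0472 − cos -1.0472) = -1.5045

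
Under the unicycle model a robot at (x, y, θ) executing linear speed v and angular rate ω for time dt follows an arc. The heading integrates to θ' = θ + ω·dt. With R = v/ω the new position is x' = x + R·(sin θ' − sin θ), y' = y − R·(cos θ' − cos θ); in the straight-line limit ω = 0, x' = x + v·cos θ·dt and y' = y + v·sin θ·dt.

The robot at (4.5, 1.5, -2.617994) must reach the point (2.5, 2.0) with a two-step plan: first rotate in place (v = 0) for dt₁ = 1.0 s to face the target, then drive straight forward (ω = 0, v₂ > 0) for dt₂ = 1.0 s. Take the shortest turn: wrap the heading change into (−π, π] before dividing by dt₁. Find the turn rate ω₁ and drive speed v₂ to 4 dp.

heading to target = atan2(2−1.5, 2.5−4.5) = 2.8966
Δθ = wrap(2.8966 − -2.6180) = -0.7686; ω₁ = Δθ/dt₁ = -0.7686
distance = √((2.5−4.5)² + (2−1.5)²) = 2.0616; v₂ = distance/dt₂ = 2.0616

ω₁ = -0.7686, v₂ = 2.0616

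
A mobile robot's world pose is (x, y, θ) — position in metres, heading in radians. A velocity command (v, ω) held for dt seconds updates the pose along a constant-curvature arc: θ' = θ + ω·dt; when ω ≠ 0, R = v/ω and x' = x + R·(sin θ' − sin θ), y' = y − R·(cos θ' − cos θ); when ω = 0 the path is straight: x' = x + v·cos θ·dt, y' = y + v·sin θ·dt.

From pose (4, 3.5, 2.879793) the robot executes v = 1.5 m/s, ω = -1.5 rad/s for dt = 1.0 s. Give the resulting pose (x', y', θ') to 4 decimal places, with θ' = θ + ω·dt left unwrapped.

θ' = 2.8798 + -1.5·1.0 = 1.3798
R = v/ω = 1.5/-1.5 = -1.0000
x' = 4 + -1.0000·(sin 1.3798 − sin 2.8798) = 3.2770
y' = 3.5 − -1.0000·(cos 1.3798 − cos 2.8798) = 4.6558

(3.2770, 4.6558, 1.3798)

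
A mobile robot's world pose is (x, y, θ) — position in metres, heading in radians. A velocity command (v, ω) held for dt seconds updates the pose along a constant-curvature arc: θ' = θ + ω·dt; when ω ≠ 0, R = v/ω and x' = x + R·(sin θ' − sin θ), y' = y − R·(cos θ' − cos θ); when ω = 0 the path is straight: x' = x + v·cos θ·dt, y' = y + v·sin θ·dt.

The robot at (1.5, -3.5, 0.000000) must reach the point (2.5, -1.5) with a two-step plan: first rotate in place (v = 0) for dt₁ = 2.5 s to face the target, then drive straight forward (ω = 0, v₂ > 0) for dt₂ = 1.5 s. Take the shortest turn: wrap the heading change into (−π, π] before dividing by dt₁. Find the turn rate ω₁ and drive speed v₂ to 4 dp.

ω₁ = 0.4429, v₂ = 1.4907

heading to target = atan2(-1.5−-3.5, 2.5−1.5) = 1.1071
Δθ = wrap(1.1071 − 0.0000) = 1.1071; ω₁ = Δθ/dt₁ = 0.4429
distance = √((2.5−1.5)² + (-1.5−-3.5)²) = 2.2361; v₂ = distance/dt₂ = 1.4907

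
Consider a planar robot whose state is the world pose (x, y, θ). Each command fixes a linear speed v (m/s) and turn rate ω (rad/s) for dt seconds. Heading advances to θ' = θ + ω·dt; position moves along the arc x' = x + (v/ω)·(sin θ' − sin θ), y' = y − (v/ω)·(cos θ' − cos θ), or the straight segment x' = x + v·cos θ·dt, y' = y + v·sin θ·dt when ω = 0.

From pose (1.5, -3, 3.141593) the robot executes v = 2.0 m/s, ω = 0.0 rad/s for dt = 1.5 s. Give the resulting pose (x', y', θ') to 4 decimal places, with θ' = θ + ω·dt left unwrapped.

θ' = 3.1416 + 0.0·1.5 = 3.1416
ω = 0 → straight: x' = 1.5 + 2.0·cos(3.1416)·1.5 = -1.5000
y' = -3 + 2.0·sin(3.1416)·1.5 = -3.0000

(-1.5000, -3.0000, 3.1416)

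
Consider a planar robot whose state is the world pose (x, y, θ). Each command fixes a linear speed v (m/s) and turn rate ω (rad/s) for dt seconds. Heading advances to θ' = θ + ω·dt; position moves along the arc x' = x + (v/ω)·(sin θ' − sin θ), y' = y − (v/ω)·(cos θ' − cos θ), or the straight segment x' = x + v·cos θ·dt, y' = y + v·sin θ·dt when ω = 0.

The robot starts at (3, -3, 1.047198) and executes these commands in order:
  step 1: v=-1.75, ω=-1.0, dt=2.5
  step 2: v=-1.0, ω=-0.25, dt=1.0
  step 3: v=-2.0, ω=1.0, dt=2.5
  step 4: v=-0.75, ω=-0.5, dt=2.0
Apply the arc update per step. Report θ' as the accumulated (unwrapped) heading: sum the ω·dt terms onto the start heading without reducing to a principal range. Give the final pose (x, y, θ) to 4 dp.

step 1: θ'=-1.4528 (R=1.7500) → pose (-0.2534, -2.3310, -1.4528)
step 2: θ'=-1.7028 (R=4.0000) → pose (-0.2464, -1.3336, -1.7028)
step 3: θ'=0.7972 (R=-2.0000) → pose (-3.6598, 0.3270, 0.7972)
step 4: θ'=-0.2028 (R=1.5000) → pose (-5.0350, -0.0942, -0.2028)

(-5.0350, -0.0942, -0.2028)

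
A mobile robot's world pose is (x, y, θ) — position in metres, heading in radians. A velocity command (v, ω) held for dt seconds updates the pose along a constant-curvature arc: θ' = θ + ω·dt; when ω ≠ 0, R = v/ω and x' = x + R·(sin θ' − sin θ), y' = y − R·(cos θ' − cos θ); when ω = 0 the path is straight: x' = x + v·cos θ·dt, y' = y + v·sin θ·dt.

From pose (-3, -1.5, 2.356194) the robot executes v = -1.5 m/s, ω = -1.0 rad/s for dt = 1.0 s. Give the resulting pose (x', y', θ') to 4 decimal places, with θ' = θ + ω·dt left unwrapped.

θ' = 2.3562 + -1.0·1.0 = 1.3562
R = v/ω = -1.5/-1.0 = 1.5000
x' = -3 + 1.5000·(sin 1.3562 − sin 2.3562) = -2.5951
y' = -1.5 − 1.5000·(cos 1.3562 − cos 2.3562) = -2.8801

(-2.5951, -2.8801, 1.3562)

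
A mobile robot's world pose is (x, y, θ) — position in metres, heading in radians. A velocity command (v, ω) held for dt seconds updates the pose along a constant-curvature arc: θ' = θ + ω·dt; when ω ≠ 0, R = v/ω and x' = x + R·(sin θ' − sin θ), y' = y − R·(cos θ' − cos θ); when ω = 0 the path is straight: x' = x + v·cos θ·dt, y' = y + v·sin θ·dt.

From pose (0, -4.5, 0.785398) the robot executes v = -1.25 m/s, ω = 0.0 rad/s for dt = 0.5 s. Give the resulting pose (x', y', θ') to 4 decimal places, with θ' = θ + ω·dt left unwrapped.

(-0.4419, -4.9419, 0.7854)

θ' = 0.7854 + 0.0·0.5 = 0.7854
ω = 0 → straight: x' = 0 + -1.25·cos(0.7854)·0.5 = -0.4419
y' = -4.5 + -1.25·sin(0.7854)·0.5 = -4.9419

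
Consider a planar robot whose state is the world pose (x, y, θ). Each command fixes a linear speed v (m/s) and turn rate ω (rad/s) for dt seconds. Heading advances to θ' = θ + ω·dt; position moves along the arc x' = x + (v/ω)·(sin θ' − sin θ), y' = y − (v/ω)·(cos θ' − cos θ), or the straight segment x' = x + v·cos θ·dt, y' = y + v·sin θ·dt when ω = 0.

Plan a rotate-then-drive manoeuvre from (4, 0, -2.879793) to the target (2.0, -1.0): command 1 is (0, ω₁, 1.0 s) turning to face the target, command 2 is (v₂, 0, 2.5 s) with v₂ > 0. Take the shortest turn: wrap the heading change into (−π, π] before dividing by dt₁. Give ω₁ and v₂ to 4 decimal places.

heading to target = atan2(-1−0, 2−4) = -2.6779
Δθ = wrap(-2.6779 − -2.8798) = 0.2018; ω₁ = Δθ/dt₁ = 0.2018
distance = √((2−4)² + (-1−0)²) = 2.2361; v₂ = distance/dt₂ = 0.8944

ω₁ = 0.2018, v₂ = 0.8944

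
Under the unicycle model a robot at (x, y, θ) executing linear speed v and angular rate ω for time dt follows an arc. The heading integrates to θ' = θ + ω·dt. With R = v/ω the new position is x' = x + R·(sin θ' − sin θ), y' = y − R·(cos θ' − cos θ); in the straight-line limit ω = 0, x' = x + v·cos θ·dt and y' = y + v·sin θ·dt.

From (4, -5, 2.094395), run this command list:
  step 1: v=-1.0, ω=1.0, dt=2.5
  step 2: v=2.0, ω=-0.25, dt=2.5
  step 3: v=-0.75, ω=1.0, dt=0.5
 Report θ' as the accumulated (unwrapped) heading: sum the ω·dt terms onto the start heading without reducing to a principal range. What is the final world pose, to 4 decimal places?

(3.9819, -8.7610, 4.4694)

step 1: θ'=4.5944 (R=-1.0000) → pose (5.8591, -4.6177, 4.5944)
step 2: θ'=3.9694 (R=-8.0000) → pose (3.8063, -9.0879, 3.9694)
step 3: θ'=4.4694 (R=-0.7500) → pose (3.9819, -8.7610, 4.4694)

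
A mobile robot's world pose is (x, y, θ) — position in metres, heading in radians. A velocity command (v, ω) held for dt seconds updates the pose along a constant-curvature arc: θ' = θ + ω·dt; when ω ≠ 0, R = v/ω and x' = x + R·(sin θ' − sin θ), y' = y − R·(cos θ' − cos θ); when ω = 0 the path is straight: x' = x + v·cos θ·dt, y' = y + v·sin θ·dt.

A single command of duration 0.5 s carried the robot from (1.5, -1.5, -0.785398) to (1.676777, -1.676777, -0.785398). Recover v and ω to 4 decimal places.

v = 0.5000, ω = 0.0000

Δθ = -0.785398 − -0.785398 = 0.000000
ω = Δθ/dt = 0.000000/0.5 = 0.0000
ω = 0 → v = (Δx·cos θ + Δy·sin θ)/dt = 0.5000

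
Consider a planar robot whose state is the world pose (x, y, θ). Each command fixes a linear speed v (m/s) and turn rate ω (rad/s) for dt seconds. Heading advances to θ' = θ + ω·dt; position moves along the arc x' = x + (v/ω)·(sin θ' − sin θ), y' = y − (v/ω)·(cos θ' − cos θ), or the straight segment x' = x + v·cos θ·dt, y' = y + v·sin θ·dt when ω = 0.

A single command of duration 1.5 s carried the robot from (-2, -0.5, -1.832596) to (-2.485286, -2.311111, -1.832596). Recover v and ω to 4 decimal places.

v = 1.2500, ω = 0.0000

Δθ = -1.832596 − -1.832596 = 0.000000
ω = Δθ/dt = 0.000000/1.5 = 0.0000
ω = 0 → v = (Δx·cos θ + Δy·sin θ)/dt = 1.2500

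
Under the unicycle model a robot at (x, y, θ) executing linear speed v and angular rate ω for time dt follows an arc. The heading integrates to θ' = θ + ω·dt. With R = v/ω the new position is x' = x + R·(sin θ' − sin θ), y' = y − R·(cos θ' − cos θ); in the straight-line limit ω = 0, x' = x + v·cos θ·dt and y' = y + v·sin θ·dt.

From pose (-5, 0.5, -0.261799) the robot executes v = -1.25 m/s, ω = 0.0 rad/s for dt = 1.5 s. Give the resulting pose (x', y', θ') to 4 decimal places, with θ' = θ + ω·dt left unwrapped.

θ' = -0.2618 + 0.0·1.5 = -0.2618
ω = 0 → straight: x' = -5 + -1.25·cos(-0.2618)·1.5 = -6.8111
y' = 0.5 + -1.25·sin(-0.2618)·1.5 = 0.9853

(-6.8111, 0.9853, -0.2618)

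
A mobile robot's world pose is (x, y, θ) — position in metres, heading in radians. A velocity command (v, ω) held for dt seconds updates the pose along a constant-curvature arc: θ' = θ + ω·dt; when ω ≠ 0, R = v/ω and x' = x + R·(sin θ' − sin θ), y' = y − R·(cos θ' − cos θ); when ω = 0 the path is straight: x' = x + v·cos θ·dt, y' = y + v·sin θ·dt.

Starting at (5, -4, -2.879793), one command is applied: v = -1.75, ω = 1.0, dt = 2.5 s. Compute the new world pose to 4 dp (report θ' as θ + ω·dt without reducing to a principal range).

(5.1958, -0.6843, -0.3798)

θ' = -2.8798 + 1.0·2.5 = -0.3798
R = v/ω = -1.75/1.0 = -1.7500
x' = 5 + -1.7500·(sin -0.3798 − sin -2.8798) = 5.1958
y' = -4 − -1.7500·(cos -0.3798 − cos -2.8798) = -0.6843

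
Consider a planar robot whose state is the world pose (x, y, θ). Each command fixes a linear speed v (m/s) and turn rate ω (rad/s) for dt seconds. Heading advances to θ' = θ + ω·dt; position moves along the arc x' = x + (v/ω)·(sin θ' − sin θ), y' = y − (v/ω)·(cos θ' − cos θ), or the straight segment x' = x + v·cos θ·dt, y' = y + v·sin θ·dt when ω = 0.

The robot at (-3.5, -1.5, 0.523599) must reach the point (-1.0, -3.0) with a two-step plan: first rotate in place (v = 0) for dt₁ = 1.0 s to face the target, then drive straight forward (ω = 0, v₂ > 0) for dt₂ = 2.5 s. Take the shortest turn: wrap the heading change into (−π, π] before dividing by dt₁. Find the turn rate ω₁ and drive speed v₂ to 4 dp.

ω₁ = -1.0640, v₂ = 1.1662

heading to target = atan2(-3−-1.5, -1−-3.5) = -0.5404
Δθ = wrap(-0.5404 − 0.5236) = -1.0640; ω₁ = Δθ/dt₁ = -1.0640
distance = √((-1−-3.5)² + (-3−-1.5)²) = 2.9155; v₂ = distance/dt₂ = 1.1662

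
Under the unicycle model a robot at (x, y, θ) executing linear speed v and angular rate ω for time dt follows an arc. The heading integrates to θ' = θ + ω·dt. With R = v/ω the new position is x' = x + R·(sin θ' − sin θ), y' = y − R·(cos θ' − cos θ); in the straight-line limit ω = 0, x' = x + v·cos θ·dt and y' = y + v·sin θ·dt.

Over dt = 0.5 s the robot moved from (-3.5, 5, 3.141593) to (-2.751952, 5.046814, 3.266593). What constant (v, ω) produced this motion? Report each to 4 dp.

v = -1.5000, ω = 0.2500

Δθ = 3.266593 − 3.141593 = 0.125000
ω = Δθ/dt = 0.125000/0.5 = 0.2500
R = Δx/(sin θ' − sin θ) = -6.0000
v = R·ω = -6.0000·0.2500 = -1.5000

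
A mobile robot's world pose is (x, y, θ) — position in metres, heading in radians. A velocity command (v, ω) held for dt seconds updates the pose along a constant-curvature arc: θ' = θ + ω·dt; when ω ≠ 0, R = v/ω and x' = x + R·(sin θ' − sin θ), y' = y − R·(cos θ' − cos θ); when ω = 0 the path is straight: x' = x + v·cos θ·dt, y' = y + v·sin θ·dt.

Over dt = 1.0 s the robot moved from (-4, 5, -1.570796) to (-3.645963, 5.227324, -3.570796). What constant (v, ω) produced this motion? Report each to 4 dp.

Δθ = -3.570796 − -1.570796 = -2.000000
ω = Δθ/dt = -2.000000/1.0 = -2.0000
R = Δx/(sin θ' − sin θ) = 0.2500
v = R·ω = 0.2500·-2.0000 = -0.5000

v = -0.5000, ω = -2.0000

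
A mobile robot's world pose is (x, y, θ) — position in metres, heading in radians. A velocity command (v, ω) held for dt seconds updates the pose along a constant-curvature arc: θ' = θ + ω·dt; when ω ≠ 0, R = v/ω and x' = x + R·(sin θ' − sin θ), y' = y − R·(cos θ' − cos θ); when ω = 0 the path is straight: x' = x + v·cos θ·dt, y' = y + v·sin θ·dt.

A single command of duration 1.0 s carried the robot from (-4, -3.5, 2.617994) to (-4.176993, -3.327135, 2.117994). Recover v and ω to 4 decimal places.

v = 0.2500, ω = -0.5000

Δθ = 2.117994 − 2.617994 = -0.500000
ω = Δθ/dt = -0.500000/1.0 = -0.5000
R = Δx/(sin θ' − sin θ) = -0.5000
v = R·ω = -0.5000·-0.5000 = 0.2500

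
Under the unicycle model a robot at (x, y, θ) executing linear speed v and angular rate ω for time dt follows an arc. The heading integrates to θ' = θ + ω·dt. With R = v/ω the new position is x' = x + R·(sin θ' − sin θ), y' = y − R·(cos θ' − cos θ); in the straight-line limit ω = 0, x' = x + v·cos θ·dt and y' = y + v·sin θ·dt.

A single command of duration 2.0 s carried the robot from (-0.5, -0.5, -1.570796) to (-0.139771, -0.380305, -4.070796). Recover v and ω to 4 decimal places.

Δθ = -4.070796 − -1.570796 = -2.500000
ω = Δθ/dt = -2.500000/2.0 = -1.2500
R = Δx/(sin θ' − sin θ) = 0.2000
v = R·ω = 0.2000·-1.2500 = -0.2500

v = -0.2500, ω = -1.2500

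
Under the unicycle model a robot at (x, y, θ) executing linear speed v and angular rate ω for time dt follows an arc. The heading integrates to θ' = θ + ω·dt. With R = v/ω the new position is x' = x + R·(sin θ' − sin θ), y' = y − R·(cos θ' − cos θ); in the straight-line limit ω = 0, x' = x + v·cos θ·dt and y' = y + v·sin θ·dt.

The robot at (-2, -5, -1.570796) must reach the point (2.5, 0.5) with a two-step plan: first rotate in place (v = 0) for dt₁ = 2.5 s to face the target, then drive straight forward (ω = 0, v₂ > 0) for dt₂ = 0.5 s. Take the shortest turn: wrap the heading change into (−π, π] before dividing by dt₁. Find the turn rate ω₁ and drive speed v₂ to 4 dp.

ω₁ = 0.9823, v₂ = 14.2127

heading to target = atan2(0.5−-5, 2.5−-2) = 0.8851
Δθ = wrap(0.8851 − -1.5708) = 2.4559; ω₁ = Δθ/dt₁ = 0.9823
distance = √((2.5−-2)² + (0.5−-5)²) = 7.1063; v₂ = distance/dt₂ = 14.2127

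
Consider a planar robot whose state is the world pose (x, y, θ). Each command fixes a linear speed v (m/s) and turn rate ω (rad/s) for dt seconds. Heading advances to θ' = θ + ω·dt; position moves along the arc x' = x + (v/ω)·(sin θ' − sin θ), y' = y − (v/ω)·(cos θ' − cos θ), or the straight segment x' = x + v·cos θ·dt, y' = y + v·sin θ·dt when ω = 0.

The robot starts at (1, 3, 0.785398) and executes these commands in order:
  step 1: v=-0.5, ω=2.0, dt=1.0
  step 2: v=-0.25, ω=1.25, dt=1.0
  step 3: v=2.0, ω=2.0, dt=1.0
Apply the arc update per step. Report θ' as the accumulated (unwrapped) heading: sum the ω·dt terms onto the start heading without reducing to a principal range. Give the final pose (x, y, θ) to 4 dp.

step 1: θ'=2.7854 (R=-0.2500) → pose (1.0896, 2.5889, 2.7854)
step 2: θ'=4.0354 (R=-0.2000) → pose (1.3152, 2.6511, 4.0354)
step 3: θ'=6.0354 (R=1.0000) → pose (1.8494, 1.0552, 6.0354)

(1.8494, 1.0552, 6.0354)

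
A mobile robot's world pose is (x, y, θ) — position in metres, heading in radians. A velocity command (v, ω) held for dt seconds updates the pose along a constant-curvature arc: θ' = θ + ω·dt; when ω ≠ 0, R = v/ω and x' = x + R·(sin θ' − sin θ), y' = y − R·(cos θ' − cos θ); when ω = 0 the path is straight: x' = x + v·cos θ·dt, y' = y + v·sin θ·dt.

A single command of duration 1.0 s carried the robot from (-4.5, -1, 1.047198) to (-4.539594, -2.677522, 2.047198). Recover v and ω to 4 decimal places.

v = -1.7500, ω = 1.0000

Δθ = 2.047198 − 1.047198 = 1.000000
ω = Δθ/dt = 1.000000/1.0 = 1.0000
R = −Δy/(cos θ' − cos θ) = -1.7500
v = R·ω = -1.7500·1.0000 = -1.7500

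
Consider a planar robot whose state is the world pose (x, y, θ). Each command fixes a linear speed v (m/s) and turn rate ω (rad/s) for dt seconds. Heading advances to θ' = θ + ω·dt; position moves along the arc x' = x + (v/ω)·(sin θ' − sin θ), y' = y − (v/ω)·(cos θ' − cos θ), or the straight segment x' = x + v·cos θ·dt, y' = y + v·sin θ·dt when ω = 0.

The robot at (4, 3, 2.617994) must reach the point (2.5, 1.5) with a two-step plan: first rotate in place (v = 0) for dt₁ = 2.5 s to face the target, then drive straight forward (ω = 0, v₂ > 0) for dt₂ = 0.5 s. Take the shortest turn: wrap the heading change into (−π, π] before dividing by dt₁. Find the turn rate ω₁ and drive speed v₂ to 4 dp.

heading to target = atan2(1.5−3, 2.5−4) = -2.3562
Δθ = wrap(-2.3562 − 2.6180) = 1.3090; ω₁ = Δθ/dt₁ = 0.5236
distance = √((2.5−4)² + (1.5−3)²) = 2.1213; v₂ = distance/dt₂ = 4.2426

ω₁ = 0.5236, v₂ = 4.2426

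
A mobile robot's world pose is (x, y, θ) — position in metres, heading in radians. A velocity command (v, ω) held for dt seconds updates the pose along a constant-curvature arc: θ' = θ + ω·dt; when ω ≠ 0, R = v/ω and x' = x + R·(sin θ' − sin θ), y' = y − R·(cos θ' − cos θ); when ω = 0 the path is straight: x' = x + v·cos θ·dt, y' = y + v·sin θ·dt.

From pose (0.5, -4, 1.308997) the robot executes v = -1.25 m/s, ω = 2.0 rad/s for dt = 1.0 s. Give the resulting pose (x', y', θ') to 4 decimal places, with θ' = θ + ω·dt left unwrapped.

(1.2078, -4.7780, 3.3090)

θ' = 1.3090 + 2.0·1.0 = 3.3090
R = v/ω = -1.25/2.0 = -0.6250
x' = 0.5 + -0.6250·(sin 3.3090 − sin 1.3090) = 1.2078
y' = -4 − -0.6250·(cos 3.3090 − cos 1.3090) = -4.7780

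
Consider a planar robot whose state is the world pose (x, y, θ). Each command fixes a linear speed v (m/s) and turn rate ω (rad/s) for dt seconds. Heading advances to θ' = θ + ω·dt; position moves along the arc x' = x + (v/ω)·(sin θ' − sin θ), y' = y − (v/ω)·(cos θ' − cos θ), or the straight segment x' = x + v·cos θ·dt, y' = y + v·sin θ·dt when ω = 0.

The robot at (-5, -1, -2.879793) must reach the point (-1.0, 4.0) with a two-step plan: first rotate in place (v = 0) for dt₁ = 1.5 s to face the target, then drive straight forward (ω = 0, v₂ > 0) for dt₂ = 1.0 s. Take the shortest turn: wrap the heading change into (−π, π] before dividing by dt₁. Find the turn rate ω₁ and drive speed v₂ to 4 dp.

ω₁ = -1.6716, v₂ = 6.4031

heading to target = atan2(4−-1, -1−-5) = 0.8961
Δθ = wrap(0.8961 − -2.8798) = -2.5073; ω₁ = Δθ/dt₁ = -1.6716
distance = √((-1−-5)² + (4−-1)²) = 6.4031; v₂ = distance/dt₂ = 6.4031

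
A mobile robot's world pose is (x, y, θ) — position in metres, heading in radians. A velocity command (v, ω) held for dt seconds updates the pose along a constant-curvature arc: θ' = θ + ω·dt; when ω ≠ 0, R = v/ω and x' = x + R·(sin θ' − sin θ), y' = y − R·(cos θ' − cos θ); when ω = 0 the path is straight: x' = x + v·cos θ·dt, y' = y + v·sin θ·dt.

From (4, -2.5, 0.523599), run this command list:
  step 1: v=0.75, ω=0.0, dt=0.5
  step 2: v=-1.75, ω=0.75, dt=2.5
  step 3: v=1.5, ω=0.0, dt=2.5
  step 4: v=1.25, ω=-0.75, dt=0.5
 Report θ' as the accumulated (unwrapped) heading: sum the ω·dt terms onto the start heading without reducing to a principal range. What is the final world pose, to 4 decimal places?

step 1: θ'=0.5236 (straight) → pose (4.3248, -2.3125, 0.5236)
step 2: θ'=2.3986 (R=-2.3333) → pose (3.9129, -6.0516, 2.3986)
step 3: θ'=2.3986 (straight) → pose (1.1513, -3.5147, 2.3986)
step 4: θ'=2.0236 (R=-1.6667) → pose (0.7800, -3.0165, 2.0236)

(0.7800, -3.0165, 2.0236)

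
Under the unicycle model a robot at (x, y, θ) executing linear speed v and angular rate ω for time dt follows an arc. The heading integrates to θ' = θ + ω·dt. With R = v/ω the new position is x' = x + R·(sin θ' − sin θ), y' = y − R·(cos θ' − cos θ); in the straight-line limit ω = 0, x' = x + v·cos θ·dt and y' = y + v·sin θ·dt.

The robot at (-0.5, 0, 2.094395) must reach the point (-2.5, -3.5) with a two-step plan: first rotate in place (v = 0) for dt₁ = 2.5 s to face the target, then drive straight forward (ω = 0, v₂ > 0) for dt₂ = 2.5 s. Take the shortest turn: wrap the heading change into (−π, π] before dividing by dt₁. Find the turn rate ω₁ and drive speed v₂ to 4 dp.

heading to target = atan2(-3.5−0, -2.5−-0.5) = -2.0899
Δθ = wrap(-2.0899 − 2.0944) = 2.0988; ω₁ = Δθ/dt₁ = 0.8395
distance = √((-2.5−-0.5)² + (-3.5−0)²) = 4.0311; v₂ = distance/dt₂ = 1.6125

ω₁ = 0.8395, v₂ = 1.6125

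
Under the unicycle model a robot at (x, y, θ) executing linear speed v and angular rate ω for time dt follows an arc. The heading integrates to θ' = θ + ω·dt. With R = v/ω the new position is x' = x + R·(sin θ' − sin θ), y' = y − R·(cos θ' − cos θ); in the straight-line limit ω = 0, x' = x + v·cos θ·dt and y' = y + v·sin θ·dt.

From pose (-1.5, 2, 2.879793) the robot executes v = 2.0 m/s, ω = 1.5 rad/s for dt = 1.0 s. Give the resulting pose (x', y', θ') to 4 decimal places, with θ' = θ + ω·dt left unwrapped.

(-3.1054, 1.1474, 4.3798)

θ' = 2.8798 + 1.5·1.0 = 4.3798
R = v/ω = 2.0/1.5 = 1.3333
x' = -1.5 + 1.3333·(sin 4.3798 − sin 2.8798) = -3.1054
y' = 2 − 1.3333·(cos 4.3798 − cos 2.8798) = 1.1474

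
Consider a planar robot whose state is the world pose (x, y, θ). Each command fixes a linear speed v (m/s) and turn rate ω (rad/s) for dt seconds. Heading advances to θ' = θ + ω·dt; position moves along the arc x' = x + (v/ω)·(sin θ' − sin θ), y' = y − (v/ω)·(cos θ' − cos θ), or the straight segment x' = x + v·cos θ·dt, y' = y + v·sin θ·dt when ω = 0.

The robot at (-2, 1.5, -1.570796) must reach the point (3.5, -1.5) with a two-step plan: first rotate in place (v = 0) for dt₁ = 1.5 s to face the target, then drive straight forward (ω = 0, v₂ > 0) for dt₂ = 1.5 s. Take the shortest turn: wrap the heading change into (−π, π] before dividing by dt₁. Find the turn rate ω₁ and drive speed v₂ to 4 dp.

ω₁ = 0.7143, v₂ = 4.1767

heading to target = atan2(-1.5−1.5, 3.5−-2) = -0.4993
Δθ = wrap(-0.4993 − -1.5708) = 1.0714; ω₁ = Δθ/dt₁ = 0.7143
distance = √((3.5−-2)² + (-1.5−1.5)²) = 6.2650; v₂ = distance/dt₂ = 4.1767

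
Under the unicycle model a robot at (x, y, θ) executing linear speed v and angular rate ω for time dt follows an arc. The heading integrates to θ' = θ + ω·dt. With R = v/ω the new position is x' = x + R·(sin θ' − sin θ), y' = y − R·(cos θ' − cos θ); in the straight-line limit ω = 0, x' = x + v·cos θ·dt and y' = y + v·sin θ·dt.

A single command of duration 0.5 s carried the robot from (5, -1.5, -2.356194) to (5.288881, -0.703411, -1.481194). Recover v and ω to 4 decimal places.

Δθ = -1.481194 − -2.356194 = 0.875000
ω = Δθ/dt = 0.875000/0.5 = 1.7500
R = −Δy/(cos θ' − cos θ) = -1.0000
v = R·ω = -1.0000·1.7500 = -1.7500

v = -1.7500, ω = 1.7500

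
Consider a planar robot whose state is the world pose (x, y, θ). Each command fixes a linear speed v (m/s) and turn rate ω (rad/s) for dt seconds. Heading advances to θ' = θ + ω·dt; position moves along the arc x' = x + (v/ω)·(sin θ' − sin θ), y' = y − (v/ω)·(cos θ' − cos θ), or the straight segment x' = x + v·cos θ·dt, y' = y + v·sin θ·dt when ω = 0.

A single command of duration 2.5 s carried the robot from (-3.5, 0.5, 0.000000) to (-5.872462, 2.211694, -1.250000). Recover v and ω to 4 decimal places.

v = -1.2500, ω = -0.5000

Δθ = -1.250000 − 0.000000 = -1.250000
ω = Δθ/dt = -1.250000/2.5 = -0.5000
R = Δx/(sin θ' − sin θ) = 2.5000
v = R·ω = 2.5000·-0.5000 = -1.2500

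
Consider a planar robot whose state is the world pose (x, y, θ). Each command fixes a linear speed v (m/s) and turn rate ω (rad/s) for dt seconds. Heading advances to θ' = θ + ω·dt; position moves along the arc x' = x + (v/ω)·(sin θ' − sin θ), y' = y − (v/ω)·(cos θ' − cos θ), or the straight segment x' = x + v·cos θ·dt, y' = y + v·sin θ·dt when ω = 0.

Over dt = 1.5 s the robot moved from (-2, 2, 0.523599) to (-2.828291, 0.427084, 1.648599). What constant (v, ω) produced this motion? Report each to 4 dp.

Δθ = 1.648599 − 0.523599 = 1.125000
ω = Δθ/dt = 1.125000/1.5 = 0.7500
R = −Δy/(cos θ' − cos θ) = -1.6667
v = R·ω = -1.6667·0.7500 = -1.2500

v = -1.2500, ω = 0.7500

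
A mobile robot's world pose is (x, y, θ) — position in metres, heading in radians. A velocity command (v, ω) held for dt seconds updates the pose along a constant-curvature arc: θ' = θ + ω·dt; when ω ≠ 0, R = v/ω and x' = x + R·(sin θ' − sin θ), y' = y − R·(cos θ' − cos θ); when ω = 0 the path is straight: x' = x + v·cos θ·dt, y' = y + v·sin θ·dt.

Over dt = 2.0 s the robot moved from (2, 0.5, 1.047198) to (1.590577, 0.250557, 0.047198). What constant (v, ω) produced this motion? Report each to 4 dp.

v = -0.2500, ω = -0.5000

Δθ = 0.047198 − 1.047198 = -1.000000
ω = Δθ/dt = -1.000000/2.0 = -0.5000
R = Δx/(sin θ' − sin θ) = 0.5000
v = R·ω = 0.5000·-0.5000 = -0.2500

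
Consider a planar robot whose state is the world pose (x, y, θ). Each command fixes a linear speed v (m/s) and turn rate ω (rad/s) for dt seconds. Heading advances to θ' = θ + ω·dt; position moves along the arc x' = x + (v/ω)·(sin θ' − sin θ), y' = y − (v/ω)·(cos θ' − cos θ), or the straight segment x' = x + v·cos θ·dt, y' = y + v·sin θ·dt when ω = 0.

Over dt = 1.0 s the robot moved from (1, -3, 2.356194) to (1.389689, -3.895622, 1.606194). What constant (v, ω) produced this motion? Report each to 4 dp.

v = -1.0000, ω = -0.7500

Δθ = 1.606194 − 2.356194 = -0.750000
ω = Δθ/dt = -0.750000/1.0 = -0.7500
R = −Δy/(cos θ' − cos θ) = 1.3333
v = R·ω = 1.3333·-0.7500 = -1.0000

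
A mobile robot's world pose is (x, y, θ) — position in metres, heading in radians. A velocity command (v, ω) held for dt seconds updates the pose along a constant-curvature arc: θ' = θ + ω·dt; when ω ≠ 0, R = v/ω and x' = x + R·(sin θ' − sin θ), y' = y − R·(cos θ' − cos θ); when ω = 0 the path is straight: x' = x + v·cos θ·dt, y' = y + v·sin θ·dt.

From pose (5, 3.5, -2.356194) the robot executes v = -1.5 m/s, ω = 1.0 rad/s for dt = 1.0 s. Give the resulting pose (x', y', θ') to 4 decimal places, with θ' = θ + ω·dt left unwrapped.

(5.4049, 4.8801, -1.3562)

θ' = -2.3562 + 1.0·1.0 = -1.3562
R = v/ω = -1.5/1.0 = -1.5000
x' = 5 + -1.5000·(sin -1.3562 − sin -2.3562) = 5.4049
y' = 3.5 − -1.5000·(cos -1.3562 − cos -2.3562) = 4.8801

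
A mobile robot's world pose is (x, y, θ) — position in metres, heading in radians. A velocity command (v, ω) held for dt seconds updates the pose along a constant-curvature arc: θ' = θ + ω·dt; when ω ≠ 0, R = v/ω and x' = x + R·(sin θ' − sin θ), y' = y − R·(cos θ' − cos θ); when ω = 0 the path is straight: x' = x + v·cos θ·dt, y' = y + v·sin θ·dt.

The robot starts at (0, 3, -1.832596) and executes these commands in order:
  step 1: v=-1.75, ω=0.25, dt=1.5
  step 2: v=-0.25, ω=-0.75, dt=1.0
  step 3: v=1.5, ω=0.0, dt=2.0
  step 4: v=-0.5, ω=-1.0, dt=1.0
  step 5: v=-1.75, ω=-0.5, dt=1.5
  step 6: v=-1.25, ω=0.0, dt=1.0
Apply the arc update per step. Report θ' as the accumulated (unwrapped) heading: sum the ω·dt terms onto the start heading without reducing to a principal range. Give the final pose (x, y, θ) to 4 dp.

(2.0830, 1.6230, -3.9576)

step 1: θ'=-1.4576 (R=-7.0000) → pose (0.1937, 5.6024, -1.4576)
step 2: θ'=-2.2076 (R=0.3333) → pose (0.2569, 5.8383, -2.2076)
step 3: θ'=-2.2076 (straight) → pose (-1.5270, 3.4263, -2.2076)
step 4: θ'=-3.2076 (R=0.5000) → pose (-1.0920, 3.6279, -3.2076)
step 5: θ'=-3.9576 (R=3.5000) → pose (1.2266, 2.5335, -3.9576)
step 6: θ'=-3.9576 (straight) → pose (2.0830, 1.6230, -3.9576)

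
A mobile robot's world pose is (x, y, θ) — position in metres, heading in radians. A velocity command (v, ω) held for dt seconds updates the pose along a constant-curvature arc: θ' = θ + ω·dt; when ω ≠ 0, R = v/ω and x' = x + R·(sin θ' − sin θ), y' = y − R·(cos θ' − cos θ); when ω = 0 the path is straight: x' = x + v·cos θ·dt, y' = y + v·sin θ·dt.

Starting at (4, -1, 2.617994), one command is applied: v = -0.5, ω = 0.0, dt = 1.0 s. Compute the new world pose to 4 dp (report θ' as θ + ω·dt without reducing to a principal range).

(4.4330, -1.2500, 2.6180)

θ' = 2.6180 + 0.0·1.0 = 2.6180
ω = 0 → straight: x' = 4 + -0.5·cos(2.6180)·1.0 = 4.4330
y' = -1 + -0.5·sin(2.6180)·1.0 = -1.2500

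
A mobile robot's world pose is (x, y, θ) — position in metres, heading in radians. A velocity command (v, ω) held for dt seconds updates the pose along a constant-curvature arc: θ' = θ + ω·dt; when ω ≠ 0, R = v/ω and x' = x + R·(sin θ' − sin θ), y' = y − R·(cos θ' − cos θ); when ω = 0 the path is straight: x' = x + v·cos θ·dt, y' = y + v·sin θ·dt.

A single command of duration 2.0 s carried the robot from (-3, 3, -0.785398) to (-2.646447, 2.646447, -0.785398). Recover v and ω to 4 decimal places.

Δθ = -0.785398 − -0.785398 = 0.000000
ω = Δθ/dt = 0.000000/2.0 = 0.0000
ω = 0 → v = (Δx·cos θ + Δy·sin θ)/dt = 0.2500

v = 0.2500, ω = 0.0000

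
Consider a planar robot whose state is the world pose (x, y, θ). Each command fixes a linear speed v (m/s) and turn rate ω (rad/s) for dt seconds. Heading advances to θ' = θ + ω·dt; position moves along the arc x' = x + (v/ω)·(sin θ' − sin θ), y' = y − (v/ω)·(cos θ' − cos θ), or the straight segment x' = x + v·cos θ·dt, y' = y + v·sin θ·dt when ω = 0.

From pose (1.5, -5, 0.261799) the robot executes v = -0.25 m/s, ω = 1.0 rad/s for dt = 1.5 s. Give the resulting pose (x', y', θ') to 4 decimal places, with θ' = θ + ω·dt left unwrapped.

θ' = 0.2618 + 1.0·1.5 = 1.7618
R = v/ω = -0.25/1.0 = -0.2500
x' = 1.5 + -0.2500·(sin 1.7618 − sin 0.2618) = 1.3193
y' = -5 − -0.2500·(cos 1.7618 − cos 0.2618) = -5.2889

(1.3193, -5.2889, 1.7618)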